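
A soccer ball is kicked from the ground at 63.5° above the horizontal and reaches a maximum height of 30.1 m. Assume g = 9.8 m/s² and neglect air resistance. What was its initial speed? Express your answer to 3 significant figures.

At maximum height v_y = 0, so (v₀ sin θ)² = 2 g H.
v₀ sin 63.5° = √(2 × 9.8 × 30.1) = 24.29 m/s.
v₀ = 24.29 / sin 63.5° = 24.29 / 0.8949 = 27.1 m/s.

27.1 m/s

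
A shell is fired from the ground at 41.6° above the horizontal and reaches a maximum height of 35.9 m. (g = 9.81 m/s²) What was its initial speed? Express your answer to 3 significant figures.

At maximum height v_y = 0, so (v₀ sin θ)² = 2 g H.
v₀ sin 41.6° = √(2 × 9.81 × 35.9) = 26.54 m/s.
v₀ = 26.54 / sin 41.6° = 26.54 / 0.6639 = 40.0 m/s.

40.0 m/s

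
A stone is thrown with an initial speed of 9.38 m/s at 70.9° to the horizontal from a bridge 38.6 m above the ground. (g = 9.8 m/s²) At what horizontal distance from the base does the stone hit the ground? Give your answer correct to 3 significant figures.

11.8 m

Components: v_x = 9.38 cos 70.9° = 3.069 m/s, v_y = 9.38 sin 70.9° = 8.864 m/s.
Vertical: 0 = 38.6 + 8.864 t − ½(9.8) t² ⇒ 4.900 t² − 8.864 t − 38.6 = 0.
t = [8.864 + √(78.57 + 756.6)] / 9.800 = 3.853 s.
Horizontal: R = v_x · t = 3.069 × 3.853 = 11.8 m.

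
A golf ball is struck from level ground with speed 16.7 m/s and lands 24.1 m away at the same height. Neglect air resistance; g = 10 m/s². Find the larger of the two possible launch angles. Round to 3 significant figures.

60.1°

Level-ground range: R = v₀² sin(2θ)/g ⇒ sin 2θ = R g / v₀² = 24.1×10/16.7² = 0.8641.
2θ = arcsin(0.8641) = 59.78° or 180° − 59.78° = 120.22°.
So θ = 29.9° or θ = 60.1°.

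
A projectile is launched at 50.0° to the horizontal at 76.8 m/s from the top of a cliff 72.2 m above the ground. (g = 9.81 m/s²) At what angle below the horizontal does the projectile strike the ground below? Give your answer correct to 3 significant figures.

v_x = 76.8 cos 50.0° = 49.37 m/s.
At impact |v_y| = √(v_y0² + 2 g h) = √(58.83² + 2×9.81×72.2) = 69.84 m/s.
Angle below horizontal = arctan(|v_y| / v_x) = arctan(69.84 / 49.37) = 54.7°.

54.7°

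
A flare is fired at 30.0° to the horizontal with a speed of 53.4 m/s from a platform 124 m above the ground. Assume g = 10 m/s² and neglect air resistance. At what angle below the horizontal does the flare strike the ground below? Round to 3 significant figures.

v_x = 53.4 cos 30.0° = 46.25 m/s.
At impact |v_y| = √(v_y0² + 2 g h) = √(26.70² + 2×10×124) = 56.51 m/s.
Angle below horizontal = arctan(|v_y| / v_x) = arctan(56.51 / 46.25) = 50.7°.

50.7°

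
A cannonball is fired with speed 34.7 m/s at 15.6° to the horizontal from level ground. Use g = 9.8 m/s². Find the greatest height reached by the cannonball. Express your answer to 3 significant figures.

Vertical component of launch velocity: v_y = 34.7 sin 15.6° = 9.332 m/s.
At the highest point the vertical velocity is zero, so v_y² = 2 g h_max.
h_max = (9.332)² / (2 × 9.8) = 87.09 / 19.60 = 4.44 m.

4.44 m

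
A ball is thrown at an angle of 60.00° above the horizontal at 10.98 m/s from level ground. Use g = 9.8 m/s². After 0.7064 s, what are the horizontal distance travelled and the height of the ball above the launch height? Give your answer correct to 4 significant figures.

v_x = 10.98 cos 60.00° = 5.4900 m/s; v_y0 = 10.98 sin 60.00° = 9.5090 m/s.
x = v_x t = 5.4900 × 0.7064 = 3.878 m.
y = v_y0 t − ½ g t² = 9.5090×0.7064 − 4.900×0.7064² = 4.272 m.

x = 3.878 m, y = 4.272 m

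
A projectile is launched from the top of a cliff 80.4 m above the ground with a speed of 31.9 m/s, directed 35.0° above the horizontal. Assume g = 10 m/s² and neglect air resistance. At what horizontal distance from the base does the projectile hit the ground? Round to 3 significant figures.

Components: v_x = 31.9 cos 35.0° = 26.13 m/s, v_y = 31.9 sin 35.0° = 18.30 m/s.
Vertical: 0 = 80.4 + 18.30 t − ½(10) t² ⇒ 5.000 t² − 18.30 t − 80.4 = 0.
t = [18.30 + √(334.9 + 1608)] / 10.00 = 6.238 s.
Horizontal: R = v_x · t = 26.13 × 6.238 = 163 m.

163 m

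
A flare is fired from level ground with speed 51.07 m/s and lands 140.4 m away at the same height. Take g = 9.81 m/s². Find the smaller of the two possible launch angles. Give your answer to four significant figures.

15.94°

Level-ground range: R = v₀² sin(2θ)/g ⇒ sin 2θ = R g / v₀² = 140.4×9.81/51.07² = 0.5281.
2θ = arcsin(0.5281) = 31.877° or 180° − 31.877° = 148.123°.
So θ = 15.94° or θ = 74.06°.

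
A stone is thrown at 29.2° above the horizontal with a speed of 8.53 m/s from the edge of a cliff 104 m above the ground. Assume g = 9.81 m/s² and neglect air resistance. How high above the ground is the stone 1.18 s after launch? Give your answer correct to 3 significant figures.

102 m

v_y0 = 8.53 sin 29.2° = 4.161 m/s.
y(t) = 104 + v_y0 t − ½ g t² = 104 + 4.161×1.18 − ½×9.81×1.18² = 102 m.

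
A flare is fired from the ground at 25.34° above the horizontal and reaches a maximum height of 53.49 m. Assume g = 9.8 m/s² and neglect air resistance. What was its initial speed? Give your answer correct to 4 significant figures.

75.65 m/s

At maximum height v_y = 0, so (v₀ sin θ)² = 2 g H.
v₀ sin 25.34° = √(2 × 9.8 × 53.49) = 32.379 m/s.
v₀ = 32.379 / sin 25.34° = 32.379 / 0.4280 = 75.65 m/s.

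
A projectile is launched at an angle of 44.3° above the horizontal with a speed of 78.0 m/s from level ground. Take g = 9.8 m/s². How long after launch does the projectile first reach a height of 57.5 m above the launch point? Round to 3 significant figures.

v_y0 = 78.0 sin 44.3° = 54.48 m/s.
Set y = v_y0 t − ½ g t² = 57.5: 4.900 t² − 54.48 t + 57.5 = 0.
t = [54.48 ± √(2968 − 1127)] / 9.8 = (54.48 ± 42.91) / 9.8, giving t = 1.18 s or t = 9.94 s.
The projectile is on the way up at the first time, so t = 1.18 s.

1.18 s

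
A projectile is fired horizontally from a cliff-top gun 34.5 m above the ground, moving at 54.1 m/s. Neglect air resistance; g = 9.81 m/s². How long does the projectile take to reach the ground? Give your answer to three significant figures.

The horizontal speed doesn't affect the fall. With v_y0 = 0, h = ½ g t².
t = √(2 × 34.5 / 9.81) = √7.034 = 2.65 s.

2.65 s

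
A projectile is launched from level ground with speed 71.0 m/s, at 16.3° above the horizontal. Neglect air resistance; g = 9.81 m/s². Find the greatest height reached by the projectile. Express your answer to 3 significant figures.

20.2 m

Vertical component of launch velocity: v_y = 71.0 sin 16.3° = 19.93 m/s.
At the highest point the vertical velocity is zero, so v_y² = 2 g h_max.
h_max = (19.93)² / (2 × 9.81) = 397.2 / 19.62 = 20.2 m.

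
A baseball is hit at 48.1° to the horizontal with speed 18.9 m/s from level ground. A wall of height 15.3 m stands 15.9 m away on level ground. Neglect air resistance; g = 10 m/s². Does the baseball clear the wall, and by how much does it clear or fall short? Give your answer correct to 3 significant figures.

v_x = 18.9 cos 48.1° = 12.62 m/s; v_y0 = 18.9 sin 48.1° = 14.07 m/s.
Time to reach the wall: t = 15.9 / 12.62 = 1.260 s.
Height at that point: y = 14.07×1.260 − 5.000×1.260² = 9.790 m.
That is 15.3 − 9.790 = 5.51 m below the top of the wall, so the baseball does not clear it.

No — it falls 5.51 m short of clearing the wall.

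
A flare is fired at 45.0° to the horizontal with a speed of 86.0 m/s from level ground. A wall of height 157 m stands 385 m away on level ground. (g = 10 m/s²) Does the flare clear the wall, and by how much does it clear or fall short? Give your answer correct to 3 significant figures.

v_x = 86.0 cos 45.0° = 60.81 m/s; v_y0 = 86.0 sin 45.0° = 60.81 m/s.
Time to reach the wall: t = 385 / 60.81 = 6.331 s.
Height at that point: y = 60.81×6.331 − 5.000×6.331² = 184.6 m.
That is 184.6 − 157 = 27.6 m above the top of the wall, so the flare clears it.

Yes — it clears the wall by 27.6 m.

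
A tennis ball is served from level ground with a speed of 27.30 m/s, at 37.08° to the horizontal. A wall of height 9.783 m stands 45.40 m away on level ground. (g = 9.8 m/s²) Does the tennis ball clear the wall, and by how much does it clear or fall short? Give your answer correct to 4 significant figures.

Yes — it clears the wall by 3.237 m.

v_x = 27.30 cos 37.08° = 21.780 m/s; v_y0 = 27.30 sin 37.08° = 16.460 m/s.
Time to reach the wall: t = 45.40 / 21.780 = 2.0845 s.
Height at that point: y = 16.460×2.0845 − 4.900×2.0845² = 13.020 m.
That is 13.020 − 9.783 = 3.237 m above the top of the wall, so the tennis ball clears it.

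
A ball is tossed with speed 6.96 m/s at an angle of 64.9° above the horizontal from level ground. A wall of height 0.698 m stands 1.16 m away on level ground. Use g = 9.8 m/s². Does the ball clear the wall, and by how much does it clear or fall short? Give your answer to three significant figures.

Yes — it clears the wall by 1.02 m.

v_x = 6.96 cos 64.9° = 2.952 m/s; v_y0 = 6.96 sin 64.9° = 6.303 m/s.
Time to reach the wall: t = 1.16 / 2.952 = 0.3930 s.
Height at that point: y = 6.303×0.3930 − 4.900×0.3930² = 1.720 m.
That is 1.720 − 0.698 = 1.02 m above the top of the wall, so the ball clears it.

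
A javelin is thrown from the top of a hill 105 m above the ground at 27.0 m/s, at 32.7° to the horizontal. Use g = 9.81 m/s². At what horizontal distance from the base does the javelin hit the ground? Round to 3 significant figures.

144 m

Components: v_x = 27.0 cos 32.7° = 22.72 m/s, v_y = 27.0 sin 32.7° = 14.59 m/s.
Vertical: 0 = 105 + 14.59 t − ½(9.81) t² ⇒ 4.905 t² − 14.59 t − 105 = 0.
t = [14.59 + √(212.9 + 2060)] / 9.810 = 6.347 s.
Horizontal: R = v_x · t = 22.72 × 6.347 = 144 m.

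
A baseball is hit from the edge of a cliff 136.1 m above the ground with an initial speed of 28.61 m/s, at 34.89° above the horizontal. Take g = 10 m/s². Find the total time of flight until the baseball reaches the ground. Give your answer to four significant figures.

7.104 s

Vertical component: v_y = 28.61 sin 34.89° = 16.365 m/s.
Taking up as positive with launch at y = 136.1 m, landing at y = 0: 0 = 136.1 + 16.365 t − ½(10) t².
Solving 5.000 t² − 16.365 t − 136.1 = 0 gives t = [16.365 + √(16.365² + 4·5.000·136.1)] / 10.00 = 7.104 s.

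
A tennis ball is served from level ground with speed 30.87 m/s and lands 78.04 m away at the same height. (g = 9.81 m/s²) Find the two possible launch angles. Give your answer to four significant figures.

Level-ground range: R = v₀² sin(2θ)/g ⇒ sin 2θ = R g / v₀² = 78.04×9.81/30.87² = 0.8034.
2θ = arcsin(0.8034) = 53.456° or 180° − 53.456° = 126.544°.
So θ = 26.73° or θ = 63.27°.

26.73° and 63.27°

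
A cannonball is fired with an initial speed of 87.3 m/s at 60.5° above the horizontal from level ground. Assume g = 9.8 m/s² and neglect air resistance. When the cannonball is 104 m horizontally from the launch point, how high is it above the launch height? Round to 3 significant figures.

v_x = 87.3 cos 60.5° = 42.99 m/s, v_y0 = 87.3 sin 60.5° = 75.98 m/s.
Time to reach x = 104 m: t = x / v_x = 104 / 42.99 = 2.419 s.
y = v_y0 t − ½ g t² = 75.98×2.419 − 4.900×2.419² = 155 m.

155 m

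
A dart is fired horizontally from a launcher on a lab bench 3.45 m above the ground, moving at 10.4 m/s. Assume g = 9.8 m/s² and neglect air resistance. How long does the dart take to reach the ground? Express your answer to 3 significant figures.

0.839 s

The horizontal speed doesn't affect the fall. With v_y0 = 0, h = ½ g t².
t = √(2 × 3.45 / 9.8) = √0.7041 = 0.839 s.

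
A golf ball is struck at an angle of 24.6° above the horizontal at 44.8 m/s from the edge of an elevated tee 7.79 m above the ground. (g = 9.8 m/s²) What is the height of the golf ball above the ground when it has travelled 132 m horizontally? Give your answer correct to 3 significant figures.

16.8 m

v_x = 44.8 cos 24.6° = 40.73 m/s, v_y0 = 44.8 sin 24.6° = 18.65 m/s.
Time to reach x = 132 m: t = x / v_x = 132 / 40.73 = 3.241 s.
y = 7.79 + v_y0 t − ½ g t² = 7.79 + 18.65×3.241 − 4.900×3.241² = 16.8 m.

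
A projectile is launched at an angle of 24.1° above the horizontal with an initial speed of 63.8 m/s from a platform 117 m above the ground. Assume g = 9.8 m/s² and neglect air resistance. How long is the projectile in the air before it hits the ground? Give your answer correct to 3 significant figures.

Vertical component: v_y = 63.8 sin 24.1° = 26.05 m/s.
Taking up as positive with launch at y = 117 m, landing at y = 0: 0 = 117 + 26.05 t − ½(9.8) t².
Solving 4.900 t² − 26.05 t − 117 = 0 gives t = [26.05 + √(26.05² + 4·4.900·117)] / 9.800 = 8.22 s.

8.22 s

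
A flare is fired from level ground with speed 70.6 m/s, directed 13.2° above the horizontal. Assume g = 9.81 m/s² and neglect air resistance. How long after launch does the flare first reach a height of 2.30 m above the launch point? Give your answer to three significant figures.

0.149 s

v_y0 = 70.6 sin 13.2° = 16.12 m/s.
Set y = v_y0 t − ½ g t² = 2.30: 4.905 t² − 16.12 t + 2.30 = 0.
t = [16.12 ± √(259.9 − 45.13)] / 9.81 = (16.12 ± 14.66) / 9.81, giving t = 0.149 s or t = 3.14 s.
The flare is on the way up at the first time, so t = 0.149 s.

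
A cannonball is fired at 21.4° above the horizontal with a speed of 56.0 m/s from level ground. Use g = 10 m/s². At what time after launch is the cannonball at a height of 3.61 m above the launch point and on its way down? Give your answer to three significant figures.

3.90 s

v_y0 = 56.0 sin 21.4° = 20.43 m/s.
Set y = v_y0 t − ½ g t² = 3.61: 5.000 t² − 20.43 t + 3.61 = 0.
t = [20.43 ± √(417.4 − 72.20)] / 10 = (20.43 ± 18.58) / 10, giving t = 0.185 s or t = 3.90 s.
On the way down corresponds to the larger root: t = 3.90 s.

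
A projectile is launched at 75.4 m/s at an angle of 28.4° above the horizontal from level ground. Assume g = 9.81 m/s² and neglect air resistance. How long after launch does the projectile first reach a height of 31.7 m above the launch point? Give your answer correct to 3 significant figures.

1.03 s

v_y0 = 75.4 sin 28.4° = 35.86 m/s.
Set y = v_y0 t − ½ g t² = 31.7: 4.905 t² − 35.86 t + 31.7 = 0.
t = [35.86 ± √(1286 − 622.0)] / 9.81 = (35.86 ± 25.77) / 9.81, giving t = 1.03 s or t = 6.28 s.
The projectile is on the way up at the first time, so t = 1.03 s.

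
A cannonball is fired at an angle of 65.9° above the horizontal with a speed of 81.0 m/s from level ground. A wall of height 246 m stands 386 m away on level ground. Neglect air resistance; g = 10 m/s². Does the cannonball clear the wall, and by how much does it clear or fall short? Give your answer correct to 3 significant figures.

v_x = 81.0 cos 65.9° = 33.07 m/s; v_y0 = 81.0 sin 65.9° = 73.94 m/s.
Time to reach the wall: t = 386 / 33.07 = 11.67 s.
Height at that point: y = 73.94×11.67 − 5.000×11.67² = 181.9 m.
That is 246 − 181.9 = 64.1 m below the top of the wall, so the cannonball does not clear it.

No — it falls 64.1 m short of clearing the wall.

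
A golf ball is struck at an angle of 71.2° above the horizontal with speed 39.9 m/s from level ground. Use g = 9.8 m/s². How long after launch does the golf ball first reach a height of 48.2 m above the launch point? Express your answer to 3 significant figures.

1.61 s

v_y0 = 39.9 sin 71.2° = 37.77 m/s.
Set y = v_y0 t − ½ g t² = 48.2: 4.900 t² − 37.77 t + 48.2 = 0.
t = [37.77 ± √(1427 − 944.7)] / 9.8 = (37.77 ± 21.96) / 9.8, giving t = 1.61 s or t = 6.09 s.
The golf ball is on the way up at the first time, so t = 1.61 s.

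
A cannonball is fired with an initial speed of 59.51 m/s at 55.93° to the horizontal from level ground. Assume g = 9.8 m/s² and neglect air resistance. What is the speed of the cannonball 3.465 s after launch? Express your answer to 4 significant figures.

v_x = 59.51 cos 55.93° = 33.338 m/s (constant).
v_y(t) = 59.51 sin 55.93° − g t = 49.295 − 9.8 × 3.465 = 15.338 m/s.
Speed = √(v_x² + v_y²) = √(1111.4 + 235.25) = 36.70 m/s.

36.70 m/s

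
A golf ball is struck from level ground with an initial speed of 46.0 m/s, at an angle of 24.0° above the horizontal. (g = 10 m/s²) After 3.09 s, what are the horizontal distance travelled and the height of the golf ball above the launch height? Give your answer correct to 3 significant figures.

v_x = 46.0 cos 24.0° = 42.02 m/s; v_y0 = 46.0 sin 24.0° = 18.71 m/s.
x = v_x t = 42.02 × 3.09 = 130 m.
y = v_y0 t − ½ g t² = 18.71×3.09 − 5.000×3.09² = 10.1 m.

x = 130 m, y = 10.1 m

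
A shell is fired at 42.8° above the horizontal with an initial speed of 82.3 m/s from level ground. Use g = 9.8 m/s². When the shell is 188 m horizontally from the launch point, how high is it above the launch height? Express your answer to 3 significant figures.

127 m

v_x = 82.3 cos 42.8° = 60.39 m/s, v_y0 = 82.3 sin 42.8° = 55.92 m/s.
Time to reach x = 188 m: t = x / v_x = 188 / 60.39 = 3.113 s.
y = v_y0 t − ½ g t² = 55.92×3.113 − 4.900×3.113² = 127 m.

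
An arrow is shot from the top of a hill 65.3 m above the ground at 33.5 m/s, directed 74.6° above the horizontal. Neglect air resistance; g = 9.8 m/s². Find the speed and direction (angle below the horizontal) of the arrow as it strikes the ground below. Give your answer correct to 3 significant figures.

49.0 m/s at 79.5° below the horizontal

v_x = 33.5 cos 74.6° = 8.896 m/s (constant).
|v_y| at impact = √((32.30)² + 2×9.8×65.3) = 48.20 m/s.
Speed = √(8.896² + 48.20²) = 49.0 m/s; angle = arctan(48.20/8.896) = 79.5° below horizontal.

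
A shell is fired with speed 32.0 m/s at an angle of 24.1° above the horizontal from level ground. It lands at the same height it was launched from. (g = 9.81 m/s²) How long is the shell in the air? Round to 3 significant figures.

2.66 s

Vertical component: v_y = 32.0 sin 24.1° = 13.07 m/s.
For a projectile landing at launch height, time of flight is t = 2 v_y / g = 2 × 13.07 / 9.81 = 2.66 s.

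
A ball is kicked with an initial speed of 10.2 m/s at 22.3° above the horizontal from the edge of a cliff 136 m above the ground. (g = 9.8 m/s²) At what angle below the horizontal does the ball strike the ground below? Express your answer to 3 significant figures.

79.7°

v_x = 10.2 cos 22.3° = 9.437 m/s.
At impact |v_y| = √(v_y0² + 2 g h) = √(3.870² + 2×9.8×136) = 51.77 m/s.
Angle below horizontal = arctan(|v_y| / v_x) = arctan(51.77 / 9.437) = 79.7°.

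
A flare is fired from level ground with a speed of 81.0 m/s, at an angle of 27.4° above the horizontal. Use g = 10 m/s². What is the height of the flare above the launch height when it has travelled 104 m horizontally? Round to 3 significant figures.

v_x = 81.0 cos 27.4° = 71.91 m/s, v_y0 = 81.0 sin 27.4° = 37.28 m/s.
Time to reach x = 104 m: t = x / v_x = 104 / 71.91 = 1.446 s.
y = v_y0 t − ½ g t² = 37.28×1.446 − 5.000×1.446² = 43.5 m.

43.5 m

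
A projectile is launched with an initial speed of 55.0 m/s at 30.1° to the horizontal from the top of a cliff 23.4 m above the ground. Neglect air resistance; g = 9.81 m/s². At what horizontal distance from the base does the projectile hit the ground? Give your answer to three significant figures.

Components: v_x = 55.0 cos 30.1° = 47.58 m/s, v_y = 55.0 sin 30.1° = 27.58 m/s.
Vertical: 0 = 23.4 + 27.58 t − ½(9.81) t² ⇒ 4.905 t² − 27.58 t − 23.4 = 0.
t = [27.58 + √(760.7 + 459.1)] / 9.810 = 6.372 s.
Horizontal: R = v_x · t = 47.58 × 6.372 = 303 m.

303 m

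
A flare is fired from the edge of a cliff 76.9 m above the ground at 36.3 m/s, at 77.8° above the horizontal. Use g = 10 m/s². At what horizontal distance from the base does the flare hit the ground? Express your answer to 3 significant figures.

Components: v_x = 36.3 cos 77.8° = 7.671 m/s, v_y = 36.3 sin 77.8° = 35.48 m/s.
Vertical: 0 = 76.9 + 35.48 t − ½(10) t² ⇒ 5.000 t² − 35.48 t − 76.9 = 0.
t = [35.48 + √(1259 + 1538)] / 10.00 = 8.837 s.
Horizontal: R = v_x · t = 7.671 × 8.837 = 67.8 m.

67.8 m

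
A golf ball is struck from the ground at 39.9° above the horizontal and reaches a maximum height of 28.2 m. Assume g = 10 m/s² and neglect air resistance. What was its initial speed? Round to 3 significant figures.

37.0 m/s

At maximum height v_y = 0, so (v₀ sin θ)² = 2 g H.
v₀ sin 39.9° = √(2 × 10 × 28.2) = 23.75 m/s.
v₀ = 23.75 / sin 39.9° = 23.75 / 0.6414 = 37.0 m/s.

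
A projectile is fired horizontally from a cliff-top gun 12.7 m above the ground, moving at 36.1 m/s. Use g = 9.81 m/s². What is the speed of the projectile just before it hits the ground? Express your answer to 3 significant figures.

Fall time: t = √(2 × 12.7 / 9.81) = 1.609 s.
At impact: v_x = 36.1 m/s (unchanged), v_y = g t = 9.81 × 1.609 = 15.78 m/s.
Speed = √(v_x² + v_y²) = √(1303 + 249.0) = 39.4 m/s.

39.4 m/s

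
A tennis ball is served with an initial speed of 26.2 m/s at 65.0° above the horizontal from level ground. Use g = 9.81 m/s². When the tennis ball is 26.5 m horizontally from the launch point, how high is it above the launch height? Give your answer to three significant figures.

v_x = 26.2 cos 65.0° = 11.07 m/s, v_y0 = 26.2 sin 65.0° = 23.75 m/s.
Time to reach x = 26.5 m: t = x / v_x = 26.5 / 11.07 = 2.394 s.
y = v_y0 t − ½ g t² = 23.75×2.394 − 4.905×2.394² = 28.7 m.

28.7 m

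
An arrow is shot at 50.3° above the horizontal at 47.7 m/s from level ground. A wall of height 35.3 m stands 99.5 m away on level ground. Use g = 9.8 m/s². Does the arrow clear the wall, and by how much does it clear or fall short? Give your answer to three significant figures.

v_x = 47.7 cos 50.3° = 30.47 m/s; v_y0 = 47.7 sin 50.3° = 36.70 m/s.
Time to reach the wall: t = 99.5 / 30.47 = 3.266 s.
Height at that point: y = 36.70×3.266 − 4.900×3.266² = 67.60 m.
That is 67.60 − 35.3 = 32.3 m above the top of the wall, so the arrow clears it.

Yes — it clears the wall by 32.3 m.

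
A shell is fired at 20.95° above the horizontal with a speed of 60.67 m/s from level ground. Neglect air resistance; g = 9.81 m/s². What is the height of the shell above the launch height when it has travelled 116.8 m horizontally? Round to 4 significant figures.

v_x = 60.67 cos 20.95° = 56.659 m/s, v_y0 = 60.67 sin 20.95° = 21.693 m/s.
Time to reach x = 116.8 m: t = x / v_x = 116.8 / 56.659 = 2.0615 s.
y = v_y0 t − ½ g t² = 21.693×2.0615 − 4.905×2.0615² = 23.87 m.

23.87 m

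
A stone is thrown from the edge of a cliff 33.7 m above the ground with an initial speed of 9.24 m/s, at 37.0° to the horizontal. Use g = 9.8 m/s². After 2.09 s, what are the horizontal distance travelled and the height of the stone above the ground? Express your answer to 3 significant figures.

v_x = 9.24 cos 37.0° = 7.379 m/s; v_y0 = 9.24 sin 37.0° = 5.561 m/s.
x = v_x t = 7.379 × 2.09 = 15.4 m.
y = 33.7 + v_y0 t − ½ g t² = 23.9 m.

x = 15.4 m, y = 23.9 m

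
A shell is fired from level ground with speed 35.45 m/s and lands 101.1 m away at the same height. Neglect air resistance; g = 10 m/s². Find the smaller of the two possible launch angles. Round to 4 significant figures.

26.78°

Level-ground range: R = v₀² sin(2θ)/g ⇒ sin 2θ = R g / v₀² = 101.1×10/35.45² = 0.8045.
2θ = arcsin(0.8045) = 53.562° or 180° − 53.562° = 126.438°.
So θ = 26.78° or θ = 63.22°.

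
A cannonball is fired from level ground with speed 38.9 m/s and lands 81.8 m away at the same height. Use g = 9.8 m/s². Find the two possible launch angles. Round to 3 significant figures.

16.0° and 74.0°

Level-ground range: R = v₀² sin(2θ)/g ⇒ sin 2θ = R g / v₀² = 81.8×9.8/38.9² = 0.5298.
2θ = arcsin(0.5298) = 31.99° or 180° − 31.99° = 148.01°.
So θ = 16.0° or θ = 74.0°.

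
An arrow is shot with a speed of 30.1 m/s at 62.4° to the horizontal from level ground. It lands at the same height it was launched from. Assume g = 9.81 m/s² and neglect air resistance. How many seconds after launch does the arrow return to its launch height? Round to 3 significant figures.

Vertical component: v_y = 30.1 sin 62.4° = 26.67 m/s.
For a projectile landing at launch height, time of flight is t = 2 v_y / g = 2 × 26.67 / 9.81 = 5.44 s.

5.44 s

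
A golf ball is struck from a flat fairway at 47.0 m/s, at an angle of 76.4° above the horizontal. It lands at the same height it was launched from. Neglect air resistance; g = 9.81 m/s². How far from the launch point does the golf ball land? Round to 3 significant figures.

For level ground, R = v₀² sin(2θ) / g.
sin(2 × 76.4°) = sin 152.8° = 0.4571.
R = (47.0)² × 0.4571 / 9.81 = 103 m.

103 m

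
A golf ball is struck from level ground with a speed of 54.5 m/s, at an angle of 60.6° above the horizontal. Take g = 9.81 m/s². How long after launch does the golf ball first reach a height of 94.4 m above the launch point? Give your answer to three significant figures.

v_y0 = 54.5 sin 60.6° = 47.48 m/s.
Set y = v_y0 t − ½ g t² = 94.4: 4.905 t² − 47.48 t + 94.4 = 0.
t = [47.48 ± √(2254 − 1852)] / 9.81 = (47.48 ± 20.05) / 9.81, giving t = 2.80 s or t = 6.88 s.
The golf ball is on the way up at the first time, so t = 2.80 s.

2.80 s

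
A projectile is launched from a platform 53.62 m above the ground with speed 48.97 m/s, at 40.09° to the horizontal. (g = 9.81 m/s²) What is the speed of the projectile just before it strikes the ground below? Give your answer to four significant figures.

v_x = 48.97 cos 40.09° = 37.464 m/s is unchanged throughout.
For the vertical component, v_y² = v_y0² + 2 g h = (31.536)² + 2×9.81×53.62 = 2046.5, so |v_y| = 45.238 m/s.
Impact speed = √(v_x² + v_y²) = √(1403.6 + 2046.5) = 58.74 m/s.

58.74 m/s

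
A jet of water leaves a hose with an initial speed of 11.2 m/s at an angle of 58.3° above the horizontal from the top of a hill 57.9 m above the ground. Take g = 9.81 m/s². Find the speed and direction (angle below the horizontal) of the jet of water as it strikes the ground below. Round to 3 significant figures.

v_x = 11.2 cos 58.3° = 5.885 m/s (constant).
|v_y| at impact = √((9.529)² + 2×9.81×57.9) = 35.03 m/s.
Speed = √(5.885² + 35.03²) = 35.5 m/s; angle = arctan(35.03/5.885) = 80.5° below horizontal.

35.5 m/s at 80.5° below the horizontal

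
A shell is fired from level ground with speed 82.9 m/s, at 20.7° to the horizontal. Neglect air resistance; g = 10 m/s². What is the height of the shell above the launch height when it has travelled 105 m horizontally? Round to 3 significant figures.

v_x = 82.9 cos 20.7° = 77.55 m/s, v_y0 = 82.9 sin 20.7° = 29.30 m/s.
Time to reach x = 105 m: t = x / v_x = 105 / 77.55 = 1.354 s.
y = v_y0 t − ½ g t² = 29.30×1.354 − 5.000×1.354² = 30.5 m.

30.5 m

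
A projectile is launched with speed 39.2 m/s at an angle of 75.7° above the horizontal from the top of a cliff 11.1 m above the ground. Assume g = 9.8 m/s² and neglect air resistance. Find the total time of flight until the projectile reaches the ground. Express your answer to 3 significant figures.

Vertical component: v_y = 39.2 sin 75.7° = 37.99 m/s.
Taking up as positive with launch at y = 11.1 m, landing at y = 0: 0 = 11.1 + 37.99 t − ½(9.8) t².
Solving 4.900 t² − 37.99 t − 11.1 = 0 gives t = [37.99 + √(37.99² + 4·4.900·11.1)] / 9.800 = 8.03 s.

8.03 s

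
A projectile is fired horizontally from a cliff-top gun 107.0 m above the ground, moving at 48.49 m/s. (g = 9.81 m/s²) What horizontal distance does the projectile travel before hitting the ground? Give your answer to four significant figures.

Initial vertical velocity is zero, so the fall time comes from h = ½ g t²: t = √(2 × 107.0 / 9.81) = 4.6706 s.
Horizontal motion is uniform at 48.49 m/s, so x = 48.49 × 4.6706 = 226.5 m.

226.5 m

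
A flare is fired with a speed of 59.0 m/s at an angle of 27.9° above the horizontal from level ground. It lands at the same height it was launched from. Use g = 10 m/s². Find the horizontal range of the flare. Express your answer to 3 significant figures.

288 m

Components: v_x = 59.0 cos 27.9° = 52.14 m/s, v_y = 59.0 sin 27.9° = 27.61 m/s.
Time of flight (same landing height): t = 2 v_y / g = 2 × 27.61 / 10 = 5.522 s.
Range: R = v_x · t = 52.14 × 5.522 = 288 m.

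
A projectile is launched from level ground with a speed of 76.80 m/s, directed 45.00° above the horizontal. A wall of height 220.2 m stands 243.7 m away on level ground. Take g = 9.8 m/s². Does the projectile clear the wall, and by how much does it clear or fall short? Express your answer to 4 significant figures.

No — it falls 75.18 m short of clearing the wall.

v_x = 76.80 cos 45.00° = 54.306 m/s; v_y0 = 76.80 sin 45.00° = 54.306 m/s.
Time to reach the wall: t = 243.7 / 54.306 = 4.4875 s.
Height at that point: y = 54.306×4.4875 − 4.900×4.4875² = 145.02 m.
That is 220.2 − 145.02 = 75.18 m below the top of the wall, so the projectile does not clear it.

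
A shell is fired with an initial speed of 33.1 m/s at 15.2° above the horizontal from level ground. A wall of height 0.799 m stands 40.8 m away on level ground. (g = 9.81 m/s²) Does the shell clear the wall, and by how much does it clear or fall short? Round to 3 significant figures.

v_x = 33.1 cos 15.2° = 31.94 m/s; v_y0 = 33.1 sin 15.2° = 8.678 m/s.
Time to reach the wall: t = 40.8 / 31.94 = 1.277 s.
Height at that point: y = 8.678×1.277 − 4.905×1.277² = 3.083 m.
That is 3.083 − 0.799 = 2.28 m above the top of the wall, so the shell clears it.

Yes — it clears the wall by 2.28 m.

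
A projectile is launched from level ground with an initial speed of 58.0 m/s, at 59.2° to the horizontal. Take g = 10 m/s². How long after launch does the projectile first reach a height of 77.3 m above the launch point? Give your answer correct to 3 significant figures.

v_y0 = 58.0 sin 59.2° = 49.82 m/s.
Set y = v_y0 t − ½ g t² = 77.3: 5.000 t² − 49.82 t + 77.3 = 0.
t = [49.82 ± √(2482 − 1546)] / 10 = (49.82 ± 30.59) / 10, giving t = 1.92 s or t = 8.04 s.
The projectile is on the way up at the first time, so t = 1.92 s.

1.92 s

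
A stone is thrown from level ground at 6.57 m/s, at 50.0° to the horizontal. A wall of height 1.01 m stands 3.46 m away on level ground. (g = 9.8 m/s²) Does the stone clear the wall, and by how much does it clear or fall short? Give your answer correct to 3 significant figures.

No — it falls 0.176 m short of clearing the wall.

v_x = 6.57 cos 50.0° = 4.223 m/s; v_y0 = 6.57 sin 50.0° = 5.033 m/s.
Time to reach the wall: t = 3.46 / 4.223 = 0.8193 s.
Height at that point: y = 5.033×0.8193 − 4.900×0.8193² = 0.8344 m.
That is 1.01 − 0.8344 = 0.176 m below the top of the wall, so the stone does not clear it.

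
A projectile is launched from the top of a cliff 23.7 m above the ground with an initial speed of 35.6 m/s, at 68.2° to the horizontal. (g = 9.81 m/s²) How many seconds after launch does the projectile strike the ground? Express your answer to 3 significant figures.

Vertical component: v_y = 35.6 sin 68.2° = 33.05 m/s.
Taking up as positive with launch at y = 23.7 m, landing at y = 0: 0 = 23.7 + 33.05 t − ½(9.81) t².
Solving 4.905 t² − 33.05 t − 23.7 = 0 gives t = [33.05 + √(33.05² + 4·4.905·23.7)] / 9.810 = 7.39 s.

7.39 s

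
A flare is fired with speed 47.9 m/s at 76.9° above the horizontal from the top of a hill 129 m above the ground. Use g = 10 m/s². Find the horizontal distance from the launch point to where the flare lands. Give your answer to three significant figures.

Components: v_x = 47.9 cos 76.9° = 10.86 m/s, v_y = 47.9 sin 76.9° = 46.65 m/s.
Vertical: 0 = 129 + 46.65 t − ½(10) t² ⇒ 5.000 t² − 46.65 t − 129 = 0.
t = [46.65 + √(2176 + 2580)] / 10.00 = 11.56 s.
Horizontal: R = v_x · t = 10.86 × 11.56 = 126 m.

126 m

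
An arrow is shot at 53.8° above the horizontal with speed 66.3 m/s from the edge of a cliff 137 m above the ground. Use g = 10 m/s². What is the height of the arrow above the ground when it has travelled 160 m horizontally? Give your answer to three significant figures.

272 m

v_x = 66.3 cos 53.8° = 39.16 m/s, v_y0 = 66.3 sin 53.8° = 53.50 m/s.
Time to reach x = 160 m: t = x / v_x = 160 / 39.16 = 4.086 s.
y = 137 + v_y0 t − ½ g t² = 137 + 53.50×4.086 − 5.000×4.086² = 272 m.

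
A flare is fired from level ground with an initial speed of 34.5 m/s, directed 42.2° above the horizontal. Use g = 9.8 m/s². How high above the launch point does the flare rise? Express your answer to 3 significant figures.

27.4 m

Vertical component of launch velocity: v_y = 34.5 sin 42.2° = 23.17 m/s.
At the highest point the vertical velocity is zero, so v_y² = 2 g h_max.
h_max = (23.17)² / (2 × 9.8) = 536.8 / 19.60 = 27.4 m.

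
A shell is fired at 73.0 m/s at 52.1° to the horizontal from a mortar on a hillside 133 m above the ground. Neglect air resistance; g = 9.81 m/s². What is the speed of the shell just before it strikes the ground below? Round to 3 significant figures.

89.1 m/s

v_x = 73.0 cos 52.1° = 44.84 m/s is unchanged throughout.
For the vertical component, v_y² = v_y0² + 2 g h = (57.60)² + 2×9.81×133 = 5927, so |v_y| = 76.99 m/s.
Impact speed = √(v_x² + v_y²) = √(2011 + 5927) = 89.1 m/s.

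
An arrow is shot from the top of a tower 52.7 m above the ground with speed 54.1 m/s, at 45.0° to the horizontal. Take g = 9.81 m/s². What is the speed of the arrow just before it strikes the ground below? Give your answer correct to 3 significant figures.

62.9 m/s

v_x = 54.1 cos 45.0° = 38.25 m/s is unchanged throughout.
For the vertical component, v_y² = v_y0² + 2 g h = (38.25)² + 2×9.81×52.7 = 2497, so |v_y| = 49.97 m/s.
Impact speed = √(v_x² + v_y²) = √(1463 + 2497) = 62.9 m/s.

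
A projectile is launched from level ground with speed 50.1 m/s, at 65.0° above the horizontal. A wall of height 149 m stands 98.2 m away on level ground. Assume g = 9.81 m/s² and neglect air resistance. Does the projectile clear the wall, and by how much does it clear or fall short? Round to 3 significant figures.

No — it falls 43.9 m short of clearing the wall.

v_x = 50.1 cos 65.0° = 21.17 m/s; v_y0 = 50.1 sin 65.0° = 45.41 m/s.
Time to reach the wall: t = 98.2 / 21.17 = 4.639 s.
Height at that point: y = 45.41×4.639 − 4.905×4.639² = 105.1 m.
That is 149 − 105.1 = 43.9 m below the top of the wall, so the projectile does not clear it.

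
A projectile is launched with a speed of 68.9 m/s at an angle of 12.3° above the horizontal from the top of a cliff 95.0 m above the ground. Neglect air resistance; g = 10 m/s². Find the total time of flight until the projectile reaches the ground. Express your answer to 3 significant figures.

Vertical component: v_y = 68.9 sin 12.3° = 14.68 m/s.
Taking up as positive with launch at y = 95.0 m, landing at y = 0: 0 = 95.0 + 14.68 t − ½(10) t².
Solving 5.000 t² − 14.68 t − 95.0 = 0 gives t = [14.68 + √(14.68² + 4·5.000·95.0)] / 10.00 = 6.07 s.

6.07 s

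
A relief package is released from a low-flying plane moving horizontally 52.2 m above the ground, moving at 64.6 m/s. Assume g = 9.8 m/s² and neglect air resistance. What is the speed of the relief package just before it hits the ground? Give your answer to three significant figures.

72.1 m/s

Fall time: t = √(2 × 52.2 / 9.8) = 3.264 s.
At impact: v_x = 64.6 m/s (unchanged), v_y = g t = 9.8 × 3.264 = 31.99 m/s.
Speed = √(v_x² + v_y²) = √(4173 + 1023) = 72.1 m/s.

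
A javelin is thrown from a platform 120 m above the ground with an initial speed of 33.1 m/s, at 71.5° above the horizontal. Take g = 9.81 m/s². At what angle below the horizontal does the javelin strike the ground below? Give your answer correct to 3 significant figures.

v_x = 33.1 cos 71.5° = 10.50 m/s.
At impact |v_y| = √(v_y0² + 2 g h) = √(31.39² + 2×9.81×120) = 57.79 m/s.
Angle below horizontal = arctan(|v_y| / v_x) = arctan(57.79 / 10.50) = 79.7°.

79.7°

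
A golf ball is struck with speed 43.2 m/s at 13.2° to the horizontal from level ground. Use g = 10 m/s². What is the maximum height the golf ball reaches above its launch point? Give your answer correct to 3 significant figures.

Vertical component of launch velocity: v_y = 43.2 sin 13.2° = 9.865 m/s.
At the highest point the vertical velocity is zero, so v_y² = 2 g h_max.
h_max = (9.865)² / (2 × 10) = 97.32 / 20.00 = 4.87 m.

4.87 m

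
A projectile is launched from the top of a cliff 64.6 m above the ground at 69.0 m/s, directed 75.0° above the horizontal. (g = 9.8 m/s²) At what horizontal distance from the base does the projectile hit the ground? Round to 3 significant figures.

259 m

Components: v_x = 69.0 cos 75.0° = 17.86 m/s, v_y = 69.0 sin 75.0° = 66.65 m/s.
Vertical: 0 = 64.6 + 66.65 t − ½(9.8) t² ⇒ 4.900 t² − 66.65 t − 64.6 = 0.
t = [66.65 + √(4442 + 1266)] / 9.800 = 14.51 s.
Horizontal: R = v_x · t = 17.86 × 14.51 = 259 m.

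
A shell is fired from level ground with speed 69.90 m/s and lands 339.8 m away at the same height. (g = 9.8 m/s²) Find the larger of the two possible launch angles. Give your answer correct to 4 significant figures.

68.52°

Level-ground range: R = v₀² sin(2θ)/g ⇒ sin 2θ = R g / v₀² = 339.8×9.8/69.90² = 0.6815.
2θ = arcsin(0.6815) = 42.961° or 180° − 42.961° = 137.039°.
So θ = 21.48° or θ = 68.52°.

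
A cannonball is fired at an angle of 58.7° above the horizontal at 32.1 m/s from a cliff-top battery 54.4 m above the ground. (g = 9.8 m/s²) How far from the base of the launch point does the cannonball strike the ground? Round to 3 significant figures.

Components: v_x = 32.1 cos 58.7° = 16.68 m/s, v_y = 32.1 sin 58.7° = 27.43 m/s.
Vertical: 0 = 54.4 + 27.43 t − ½(9.8) t² ⇒ 4.900 t² − 27.43 t − 54.4 = 0.
t = [27.43 + √(752.4 + 1066)] / 9.800 = 7.150 s.
Horizontal: R = v_x · t = 16.68 × 7.150 = 119 m.

119 m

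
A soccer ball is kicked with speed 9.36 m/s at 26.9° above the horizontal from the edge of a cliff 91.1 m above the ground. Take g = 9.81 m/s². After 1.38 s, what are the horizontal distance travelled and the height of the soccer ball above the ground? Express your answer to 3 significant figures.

x = 11.5 m, y = 87.6 m

v_x = 9.36 cos 26.9° = 8.347 m/s; v_y0 = 9.36 sin 26.9° = 4.235 m/s.
x = v_x t = 8.347 × 1.38 = 11.5 m.
y = 91.1 + v_y0 t − ½ g t² = 87.6 m.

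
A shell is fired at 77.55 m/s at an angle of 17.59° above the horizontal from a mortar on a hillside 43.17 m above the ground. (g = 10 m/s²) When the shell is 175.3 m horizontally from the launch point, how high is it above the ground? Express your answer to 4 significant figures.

70.63 m

v_x = 77.55 cos 17.59° = 73.924 m/s, v_y0 = 77.55 sin 17.59° = 23.436 m/s.
Time to reach x = 175.3 m: t = x / v_x = 175.3 / 73.924 = 2.3714 s.
y = 43.17 + v_y0 t − ½ g t² = 43.17 + 23.436×2.3714 − 5.000×2.3714² = 70.63 m.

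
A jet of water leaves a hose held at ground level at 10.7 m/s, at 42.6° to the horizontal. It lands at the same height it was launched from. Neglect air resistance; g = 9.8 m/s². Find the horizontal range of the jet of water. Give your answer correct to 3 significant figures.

Components: v_x = 10.7 cos 42.6° = 7.876 m/s, v_y = 10.7 sin 42.6° = 7.243 m/s.
Time of flight (same landing height): t = 2 v_y / g = 2 × 7.243 / 9.8 = 1.478 s.
Range: R = v_x · t = 7.876 × 1.478 = 11.6 m.

11.6 m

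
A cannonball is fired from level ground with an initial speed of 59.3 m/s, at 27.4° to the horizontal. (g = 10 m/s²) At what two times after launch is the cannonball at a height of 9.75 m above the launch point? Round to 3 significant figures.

v_y0 = 59.3 sin 27.4° = 27.29 m/s.
Set y = v_y0 t − ½ g t² = 9.75: 5.000 t² − 27.29 t + 9.75 = 0.
t = [27.29 ± √(744.7 − 195.0)] / 10 = (27.29 ± 23.45) / 10, giving t = 0.384 s or t = 5.07 s.
So the cannonball is at 9.75 m at t = 0.384 s (rising) and t = 5.07 s (falling).

0.384 s and 5.07 s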